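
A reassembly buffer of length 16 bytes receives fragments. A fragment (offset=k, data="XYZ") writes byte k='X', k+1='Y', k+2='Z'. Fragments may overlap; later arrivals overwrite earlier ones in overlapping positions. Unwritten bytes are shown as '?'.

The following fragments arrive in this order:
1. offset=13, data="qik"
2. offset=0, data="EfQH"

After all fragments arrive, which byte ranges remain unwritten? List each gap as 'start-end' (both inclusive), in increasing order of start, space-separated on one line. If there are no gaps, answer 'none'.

Fragment 1: offset=13 len=3
Fragment 2: offset=0 len=4
Gaps: 4-12

Answer: 4-12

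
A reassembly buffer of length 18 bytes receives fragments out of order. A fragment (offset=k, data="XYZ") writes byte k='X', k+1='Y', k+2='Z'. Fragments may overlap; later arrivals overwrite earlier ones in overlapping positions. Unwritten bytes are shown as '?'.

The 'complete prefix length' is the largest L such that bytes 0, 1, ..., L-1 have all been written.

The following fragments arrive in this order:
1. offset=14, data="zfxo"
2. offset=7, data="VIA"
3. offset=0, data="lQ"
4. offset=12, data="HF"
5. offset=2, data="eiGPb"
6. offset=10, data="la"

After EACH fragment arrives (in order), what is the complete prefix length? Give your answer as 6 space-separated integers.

Fragment 1: offset=14 data="zfxo" -> buffer=??????????????zfxo -> prefix_len=0
Fragment 2: offset=7 data="VIA" -> buffer=???????VIA????zfxo -> prefix_len=0
Fragment 3: offset=0 data="lQ" -> buffer=lQ?????VIA????zfxo -> prefix_len=2
Fragment 4: offset=12 data="HF" -> buffer=lQ?????VIA??HFzfxo -> prefix_len=2
Fragment 5: offset=2 data="eiGPb" -> buffer=lQeiGPbVIA??HFzfxo -> prefix_len=10
Fragment 6: offset=10 data="la" -> buffer=lQeiGPbVIAlaHFzfxo -> prefix_len=18

Answer: 0 0 2 2 10 18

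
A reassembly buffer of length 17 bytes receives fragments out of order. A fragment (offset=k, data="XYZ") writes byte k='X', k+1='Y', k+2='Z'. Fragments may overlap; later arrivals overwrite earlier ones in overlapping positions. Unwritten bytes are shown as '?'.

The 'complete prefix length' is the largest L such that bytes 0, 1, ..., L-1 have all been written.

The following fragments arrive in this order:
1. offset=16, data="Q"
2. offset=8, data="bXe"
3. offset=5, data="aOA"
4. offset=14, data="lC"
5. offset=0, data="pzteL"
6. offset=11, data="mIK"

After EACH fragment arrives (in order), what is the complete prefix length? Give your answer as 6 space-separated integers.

Fragment 1: offset=16 data="Q" -> buffer=????????????????Q -> prefix_len=0
Fragment 2: offset=8 data="bXe" -> buffer=????????bXe?????Q -> prefix_len=0
Fragment 3: offset=5 data="aOA" -> buffer=?????aOAbXe?????Q -> prefix_len=0
Fragment 4: offset=14 data="lC" -> buffer=?????aOAbXe???lCQ -> prefix_len=0
Fragment 5: offset=0 data="pzteL" -> buffer=pzteLaOAbXe???lCQ -> prefix_len=11
Fragment 6: offset=11 data="mIK" -> buffer=pzteLaOAbXemIKlCQ -> prefix_len=17

Answer: 0 0 0 0 11 17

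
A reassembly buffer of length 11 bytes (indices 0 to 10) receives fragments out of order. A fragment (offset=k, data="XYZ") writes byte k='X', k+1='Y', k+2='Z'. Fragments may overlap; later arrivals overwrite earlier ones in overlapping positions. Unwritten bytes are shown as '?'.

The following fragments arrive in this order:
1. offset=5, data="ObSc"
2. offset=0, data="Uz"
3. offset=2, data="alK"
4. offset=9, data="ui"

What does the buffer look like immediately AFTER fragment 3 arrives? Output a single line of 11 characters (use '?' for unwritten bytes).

Answer: UzalKObSc??

Derivation:
Fragment 1: offset=5 data="ObSc" -> buffer=?????ObSc??
Fragment 2: offset=0 data="Uz" -> buffer=Uz???ObSc??
Fragment 3: offset=2 data="alK" -> buffer=UzalKObSc??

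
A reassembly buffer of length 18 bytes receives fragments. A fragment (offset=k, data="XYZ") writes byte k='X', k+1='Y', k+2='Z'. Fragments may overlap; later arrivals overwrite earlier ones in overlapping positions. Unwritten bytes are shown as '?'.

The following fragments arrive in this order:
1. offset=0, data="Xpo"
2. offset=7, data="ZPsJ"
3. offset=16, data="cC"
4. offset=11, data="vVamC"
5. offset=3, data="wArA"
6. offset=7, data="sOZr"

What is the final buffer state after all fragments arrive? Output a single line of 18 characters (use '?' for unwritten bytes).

Fragment 1: offset=0 data="Xpo" -> buffer=Xpo???????????????
Fragment 2: offset=7 data="ZPsJ" -> buffer=Xpo????ZPsJ???????
Fragment 3: offset=16 data="cC" -> buffer=Xpo????ZPsJ?????cC
Fragment 4: offset=11 data="vVamC" -> buffer=Xpo????ZPsJvVamCcC
Fragment 5: offset=3 data="wArA" -> buffer=XpowArAZPsJvVamCcC
Fragment 6: offset=7 data="sOZr" -> buffer=XpowArAsOZrvVamCcC

Answer: XpowArAsOZrvVamCcC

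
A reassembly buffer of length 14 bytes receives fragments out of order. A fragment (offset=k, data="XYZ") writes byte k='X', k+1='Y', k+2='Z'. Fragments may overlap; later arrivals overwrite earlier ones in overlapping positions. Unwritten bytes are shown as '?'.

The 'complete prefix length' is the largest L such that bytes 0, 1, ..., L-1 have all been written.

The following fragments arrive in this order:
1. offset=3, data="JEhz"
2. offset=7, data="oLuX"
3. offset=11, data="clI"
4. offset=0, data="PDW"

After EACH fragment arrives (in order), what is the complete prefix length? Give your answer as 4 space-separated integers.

Fragment 1: offset=3 data="JEhz" -> buffer=???JEhz??????? -> prefix_len=0
Fragment 2: offset=7 data="oLuX" -> buffer=???JEhzoLuX??? -> prefix_len=0
Fragment 3: offset=11 data="clI" -> buffer=???JEhzoLuXclI -> prefix_len=0
Fragment 4: offset=0 data="PDW" -> buffer=PDWJEhzoLuXclI -> prefix_len=14

Answer: 0 0 0 14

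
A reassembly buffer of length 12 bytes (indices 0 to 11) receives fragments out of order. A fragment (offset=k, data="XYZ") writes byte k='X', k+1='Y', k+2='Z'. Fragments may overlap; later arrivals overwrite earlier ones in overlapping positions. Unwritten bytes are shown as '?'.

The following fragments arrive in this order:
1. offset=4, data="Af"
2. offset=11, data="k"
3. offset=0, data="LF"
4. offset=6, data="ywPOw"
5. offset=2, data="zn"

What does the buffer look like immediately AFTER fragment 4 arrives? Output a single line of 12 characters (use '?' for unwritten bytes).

Fragment 1: offset=4 data="Af" -> buffer=????Af??????
Fragment 2: offset=11 data="k" -> buffer=????Af?????k
Fragment 3: offset=0 data="LF" -> buffer=LF??Af?????k
Fragment 4: offset=6 data="ywPOw" -> buffer=LF??AfywPOwk

Answer: LF??AfywPOwk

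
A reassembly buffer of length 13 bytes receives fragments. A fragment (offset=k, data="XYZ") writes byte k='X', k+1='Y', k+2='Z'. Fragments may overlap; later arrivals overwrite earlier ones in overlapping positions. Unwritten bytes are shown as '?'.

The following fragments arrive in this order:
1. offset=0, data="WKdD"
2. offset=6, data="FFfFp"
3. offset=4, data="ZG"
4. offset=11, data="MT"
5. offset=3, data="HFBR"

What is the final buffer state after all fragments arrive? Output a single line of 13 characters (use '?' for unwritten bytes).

Fragment 1: offset=0 data="WKdD" -> buffer=WKdD?????????
Fragment 2: offset=6 data="FFfFp" -> buffer=WKdD??FFfFp??
Fragment 3: offset=4 data="ZG" -> buffer=WKdDZGFFfFp??
Fragment 4: offset=11 data="MT" -> buffer=WKdDZGFFfFpMT
Fragment 5: offset=3 data="HFBR" -> buffer=WKdHFBRFfFpMT

Answer: WKdHFBRFfFpMT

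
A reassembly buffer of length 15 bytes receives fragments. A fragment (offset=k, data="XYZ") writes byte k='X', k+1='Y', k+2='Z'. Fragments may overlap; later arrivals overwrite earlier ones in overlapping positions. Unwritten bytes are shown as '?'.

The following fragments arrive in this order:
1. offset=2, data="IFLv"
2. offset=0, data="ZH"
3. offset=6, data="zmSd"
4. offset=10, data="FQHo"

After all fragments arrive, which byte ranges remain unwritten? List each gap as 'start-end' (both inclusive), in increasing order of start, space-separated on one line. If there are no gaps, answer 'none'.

Answer: 14-14

Derivation:
Fragment 1: offset=2 len=4
Fragment 2: offset=0 len=2
Fragment 3: offset=6 len=4
Fragment 4: offset=10 len=4
Gaps: 14-14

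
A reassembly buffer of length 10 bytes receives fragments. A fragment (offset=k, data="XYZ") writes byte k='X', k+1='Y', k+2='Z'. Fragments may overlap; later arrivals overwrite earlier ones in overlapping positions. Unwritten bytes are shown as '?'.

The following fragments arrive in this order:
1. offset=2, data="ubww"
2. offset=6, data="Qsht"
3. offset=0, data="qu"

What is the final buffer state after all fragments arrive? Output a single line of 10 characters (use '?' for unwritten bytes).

Fragment 1: offset=2 data="ubww" -> buffer=??ubww????
Fragment 2: offset=6 data="Qsht" -> buffer=??ubwwQsht
Fragment 3: offset=0 data="qu" -> buffer=quubwwQsht

Answer: quubwwQsht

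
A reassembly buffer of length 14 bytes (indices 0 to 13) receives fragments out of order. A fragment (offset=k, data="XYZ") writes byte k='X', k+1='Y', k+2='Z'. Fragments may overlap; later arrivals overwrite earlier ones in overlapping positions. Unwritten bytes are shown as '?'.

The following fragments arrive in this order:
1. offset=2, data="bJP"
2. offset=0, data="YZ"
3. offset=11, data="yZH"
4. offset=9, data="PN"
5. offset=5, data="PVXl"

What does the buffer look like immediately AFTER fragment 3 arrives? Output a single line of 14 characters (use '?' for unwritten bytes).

Answer: YZbJP??????yZH

Derivation:
Fragment 1: offset=2 data="bJP" -> buffer=??bJP?????????
Fragment 2: offset=0 data="YZ" -> buffer=YZbJP?????????
Fragment 3: offset=11 data="yZH" -> buffer=YZbJP??????yZH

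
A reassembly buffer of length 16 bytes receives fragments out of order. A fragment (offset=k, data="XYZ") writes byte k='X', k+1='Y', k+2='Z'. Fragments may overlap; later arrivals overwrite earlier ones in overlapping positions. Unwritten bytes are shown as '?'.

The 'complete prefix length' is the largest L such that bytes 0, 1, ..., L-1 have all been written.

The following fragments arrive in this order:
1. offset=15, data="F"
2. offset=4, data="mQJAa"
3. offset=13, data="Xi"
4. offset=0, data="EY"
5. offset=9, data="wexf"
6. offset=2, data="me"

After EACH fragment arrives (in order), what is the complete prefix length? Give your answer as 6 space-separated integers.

Fragment 1: offset=15 data="F" -> buffer=???????????????F -> prefix_len=0
Fragment 2: offset=4 data="mQJAa" -> buffer=????mQJAa??????F -> prefix_len=0
Fragment 3: offset=13 data="Xi" -> buffer=????mQJAa????XiF -> prefix_len=0
Fragment 4: offset=0 data="EY" -> buffer=EY??mQJAa????XiF -> prefix_len=2
Fragment 5: offset=9 data="wexf" -> buffer=EY??mQJAawexfXiF -> prefix_len=2
Fragment 6: offset=2 data="me" -> buffer=EYmemQJAawexfXiF -> prefix_len=16

Answer: 0 0 0 2 2 16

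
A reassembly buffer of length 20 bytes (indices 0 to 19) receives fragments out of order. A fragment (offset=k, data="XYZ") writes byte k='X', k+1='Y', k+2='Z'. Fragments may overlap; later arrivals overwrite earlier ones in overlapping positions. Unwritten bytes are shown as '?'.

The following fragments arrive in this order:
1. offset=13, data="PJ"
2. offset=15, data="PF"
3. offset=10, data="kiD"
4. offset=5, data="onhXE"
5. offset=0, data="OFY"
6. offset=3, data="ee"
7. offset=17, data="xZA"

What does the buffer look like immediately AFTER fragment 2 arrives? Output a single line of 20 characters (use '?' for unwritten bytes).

Fragment 1: offset=13 data="PJ" -> buffer=?????????????PJ?????
Fragment 2: offset=15 data="PF" -> buffer=?????????????PJPF???

Answer: ?????????????PJPF???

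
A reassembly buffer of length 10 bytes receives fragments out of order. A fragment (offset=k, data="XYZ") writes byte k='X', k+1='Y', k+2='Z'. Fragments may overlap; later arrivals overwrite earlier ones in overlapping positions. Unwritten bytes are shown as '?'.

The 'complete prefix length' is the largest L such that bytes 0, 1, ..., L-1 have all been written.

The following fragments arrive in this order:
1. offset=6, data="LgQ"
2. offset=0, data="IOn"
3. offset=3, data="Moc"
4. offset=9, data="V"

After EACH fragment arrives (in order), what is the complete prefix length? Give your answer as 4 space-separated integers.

Fragment 1: offset=6 data="LgQ" -> buffer=??????LgQ? -> prefix_len=0
Fragment 2: offset=0 data="IOn" -> buffer=IOn???LgQ? -> prefix_len=3
Fragment 3: offset=3 data="Moc" -> buffer=IOnMocLgQ? -> prefix_len=9
Fragment 4: offset=9 data="V" -> buffer=IOnMocLgQV -> prefix_len=10

Answer: 0 3 9 10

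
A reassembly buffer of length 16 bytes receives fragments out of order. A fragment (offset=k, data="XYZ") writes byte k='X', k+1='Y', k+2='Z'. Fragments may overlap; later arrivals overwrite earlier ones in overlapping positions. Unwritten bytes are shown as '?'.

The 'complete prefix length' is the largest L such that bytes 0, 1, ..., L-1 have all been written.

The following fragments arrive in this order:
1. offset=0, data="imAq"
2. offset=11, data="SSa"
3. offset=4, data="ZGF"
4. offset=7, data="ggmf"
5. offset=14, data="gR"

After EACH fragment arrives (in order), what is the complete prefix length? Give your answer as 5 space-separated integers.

Answer: 4 4 7 14 16

Derivation:
Fragment 1: offset=0 data="imAq" -> buffer=imAq???????????? -> prefix_len=4
Fragment 2: offset=11 data="SSa" -> buffer=imAq???????SSa?? -> prefix_len=4
Fragment 3: offset=4 data="ZGF" -> buffer=imAqZGF????SSa?? -> prefix_len=7
Fragment 4: offset=7 data="ggmf" -> buffer=imAqZGFggmfSSa?? -> prefix_len=14
Fragment 5: offset=14 data="gR" -> buffer=imAqZGFggmfSSagR -> prefix_len=16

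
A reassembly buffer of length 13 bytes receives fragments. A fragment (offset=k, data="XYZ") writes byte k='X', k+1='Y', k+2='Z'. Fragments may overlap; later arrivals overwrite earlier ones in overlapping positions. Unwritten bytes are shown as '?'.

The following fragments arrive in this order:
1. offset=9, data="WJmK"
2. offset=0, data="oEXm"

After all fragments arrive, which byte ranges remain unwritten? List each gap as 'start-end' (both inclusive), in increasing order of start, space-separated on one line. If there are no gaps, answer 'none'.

Answer: 4-8

Derivation:
Fragment 1: offset=9 len=4
Fragment 2: offset=0 len=4
Gaps: 4-8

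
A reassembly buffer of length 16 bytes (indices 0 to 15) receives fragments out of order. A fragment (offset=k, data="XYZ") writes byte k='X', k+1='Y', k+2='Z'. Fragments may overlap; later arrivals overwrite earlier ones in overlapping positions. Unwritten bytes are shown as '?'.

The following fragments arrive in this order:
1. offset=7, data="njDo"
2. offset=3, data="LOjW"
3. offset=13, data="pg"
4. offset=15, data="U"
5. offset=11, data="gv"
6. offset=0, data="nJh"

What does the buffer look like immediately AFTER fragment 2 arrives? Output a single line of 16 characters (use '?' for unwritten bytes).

Answer: ???LOjWnjDo?????

Derivation:
Fragment 1: offset=7 data="njDo" -> buffer=???????njDo?????
Fragment 2: offset=3 data="LOjW" -> buffer=???LOjWnjDo?????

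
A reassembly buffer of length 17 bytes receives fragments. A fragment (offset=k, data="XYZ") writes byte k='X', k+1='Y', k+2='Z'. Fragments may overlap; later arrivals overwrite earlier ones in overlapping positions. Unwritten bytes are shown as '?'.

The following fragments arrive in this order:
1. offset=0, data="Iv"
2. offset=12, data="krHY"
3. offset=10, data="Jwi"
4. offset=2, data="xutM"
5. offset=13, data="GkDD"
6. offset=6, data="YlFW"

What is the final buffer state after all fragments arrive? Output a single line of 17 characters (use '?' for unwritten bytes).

Answer: IvxutMYlFWJwiGkDD

Derivation:
Fragment 1: offset=0 data="Iv" -> buffer=Iv???????????????
Fragment 2: offset=12 data="krHY" -> buffer=Iv??????????krHY?
Fragment 3: offset=10 data="Jwi" -> buffer=Iv????????JwirHY?
Fragment 4: offset=2 data="xutM" -> buffer=IvxutM????JwirHY?
Fragment 5: offset=13 data="GkDD" -> buffer=IvxutM????JwiGkDD
Fragment 6: offset=6 data="YlFW" -> buffer=IvxutMYlFWJwiGkDD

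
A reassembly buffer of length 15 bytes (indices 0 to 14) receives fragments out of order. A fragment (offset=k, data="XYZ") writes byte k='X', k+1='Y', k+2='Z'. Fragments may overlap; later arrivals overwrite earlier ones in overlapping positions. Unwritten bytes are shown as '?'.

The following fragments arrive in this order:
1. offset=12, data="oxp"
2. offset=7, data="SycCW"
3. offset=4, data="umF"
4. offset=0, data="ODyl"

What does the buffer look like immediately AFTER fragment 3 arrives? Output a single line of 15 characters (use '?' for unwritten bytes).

Answer: ????umFSycCWoxp

Derivation:
Fragment 1: offset=12 data="oxp" -> buffer=????????????oxp
Fragment 2: offset=7 data="SycCW" -> buffer=???????SycCWoxp
Fragment 3: offset=4 data="umF" -> buffer=????umFSycCWoxp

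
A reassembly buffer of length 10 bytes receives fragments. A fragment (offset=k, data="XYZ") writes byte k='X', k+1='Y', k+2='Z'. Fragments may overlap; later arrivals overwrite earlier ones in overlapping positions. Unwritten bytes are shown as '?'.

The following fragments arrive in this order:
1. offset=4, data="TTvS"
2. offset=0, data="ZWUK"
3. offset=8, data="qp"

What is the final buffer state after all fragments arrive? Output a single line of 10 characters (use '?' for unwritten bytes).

Fragment 1: offset=4 data="TTvS" -> buffer=????TTvS??
Fragment 2: offset=0 data="ZWUK" -> buffer=ZWUKTTvS??
Fragment 3: offset=8 data="qp" -> buffer=ZWUKTTvSqp

Answer: ZWUKTTvSqp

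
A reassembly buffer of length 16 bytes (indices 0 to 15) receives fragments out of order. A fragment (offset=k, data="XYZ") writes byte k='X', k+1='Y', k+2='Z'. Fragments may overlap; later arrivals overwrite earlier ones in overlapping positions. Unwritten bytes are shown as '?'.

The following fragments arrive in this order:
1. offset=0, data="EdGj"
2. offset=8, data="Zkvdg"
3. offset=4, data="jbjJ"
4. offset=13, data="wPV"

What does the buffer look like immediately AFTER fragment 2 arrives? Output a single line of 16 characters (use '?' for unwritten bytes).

Answer: EdGj????Zkvdg???

Derivation:
Fragment 1: offset=0 data="EdGj" -> buffer=EdGj????????????
Fragment 2: offset=8 data="Zkvdg" -> buffer=EdGj????Zkvdg???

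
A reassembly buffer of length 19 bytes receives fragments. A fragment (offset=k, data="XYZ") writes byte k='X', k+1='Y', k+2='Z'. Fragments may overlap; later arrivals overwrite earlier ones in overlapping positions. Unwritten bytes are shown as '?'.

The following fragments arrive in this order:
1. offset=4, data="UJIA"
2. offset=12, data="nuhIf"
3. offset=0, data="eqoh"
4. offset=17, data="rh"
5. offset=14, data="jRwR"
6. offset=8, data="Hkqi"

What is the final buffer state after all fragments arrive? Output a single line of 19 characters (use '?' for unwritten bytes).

Fragment 1: offset=4 data="UJIA" -> buffer=????UJIA???????????
Fragment 2: offset=12 data="nuhIf" -> buffer=????UJIA????nuhIf??
Fragment 3: offset=0 data="eqoh" -> buffer=eqohUJIA????nuhIf??
Fragment 4: offset=17 data="rh" -> buffer=eqohUJIA????nuhIfrh
Fragment 5: offset=14 data="jRwR" -> buffer=eqohUJIA????nujRwRh
Fragment 6: offset=8 data="Hkqi" -> buffer=eqohUJIAHkqinujRwRh

Answer: eqohUJIAHkqinujRwRh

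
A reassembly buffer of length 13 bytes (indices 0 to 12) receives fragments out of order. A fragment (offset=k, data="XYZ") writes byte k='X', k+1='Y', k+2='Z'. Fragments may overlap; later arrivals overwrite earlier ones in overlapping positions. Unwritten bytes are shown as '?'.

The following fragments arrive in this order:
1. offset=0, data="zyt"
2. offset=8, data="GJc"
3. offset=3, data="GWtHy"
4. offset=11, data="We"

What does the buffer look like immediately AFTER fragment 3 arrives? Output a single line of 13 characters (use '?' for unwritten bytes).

Fragment 1: offset=0 data="zyt" -> buffer=zyt??????????
Fragment 2: offset=8 data="GJc" -> buffer=zyt?????GJc??
Fragment 3: offset=3 data="GWtHy" -> buffer=zytGWtHyGJc??

Answer: zytGWtHyGJc??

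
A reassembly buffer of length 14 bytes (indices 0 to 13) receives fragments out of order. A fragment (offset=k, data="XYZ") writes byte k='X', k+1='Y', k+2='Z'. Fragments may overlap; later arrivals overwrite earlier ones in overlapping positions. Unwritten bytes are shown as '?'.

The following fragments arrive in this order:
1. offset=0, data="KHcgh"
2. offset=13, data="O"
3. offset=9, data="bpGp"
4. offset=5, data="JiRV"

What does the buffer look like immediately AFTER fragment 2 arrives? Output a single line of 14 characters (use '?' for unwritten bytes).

Fragment 1: offset=0 data="KHcgh" -> buffer=KHcgh?????????
Fragment 2: offset=13 data="O" -> buffer=KHcgh????????O

Answer: KHcgh????????O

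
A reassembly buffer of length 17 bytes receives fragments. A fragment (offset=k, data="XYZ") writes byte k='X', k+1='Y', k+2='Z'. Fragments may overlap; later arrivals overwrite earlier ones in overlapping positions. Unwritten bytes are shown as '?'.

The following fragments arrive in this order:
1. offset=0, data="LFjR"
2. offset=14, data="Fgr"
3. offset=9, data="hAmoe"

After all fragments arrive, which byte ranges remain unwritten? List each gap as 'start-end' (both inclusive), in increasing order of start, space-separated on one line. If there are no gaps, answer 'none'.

Fragment 1: offset=0 len=4
Fragment 2: offset=14 len=3
Fragment 3: offset=9 len=5
Gaps: 4-8

Answer: 4-8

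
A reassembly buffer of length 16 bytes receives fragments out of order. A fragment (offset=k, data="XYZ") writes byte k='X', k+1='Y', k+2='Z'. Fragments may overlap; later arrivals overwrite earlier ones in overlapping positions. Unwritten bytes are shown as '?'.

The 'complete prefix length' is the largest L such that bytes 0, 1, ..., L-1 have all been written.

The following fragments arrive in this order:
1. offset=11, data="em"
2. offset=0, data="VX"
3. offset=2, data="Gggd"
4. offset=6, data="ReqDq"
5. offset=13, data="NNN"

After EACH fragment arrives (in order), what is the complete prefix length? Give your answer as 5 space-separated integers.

Fragment 1: offset=11 data="em" -> buffer=???????????em??? -> prefix_len=0
Fragment 2: offset=0 data="VX" -> buffer=VX?????????em??? -> prefix_len=2
Fragment 3: offset=2 data="Gggd" -> buffer=VXGggd?????em??? -> prefix_len=6
Fragment 4: offset=6 data="ReqDq" -> buffer=VXGggdReqDqem??? -> prefix_len=13
Fragment 5: offset=13 data="NNN" -> buffer=VXGggdReqDqemNNN -> prefix_len=16

Answer: 0 2 6 13 16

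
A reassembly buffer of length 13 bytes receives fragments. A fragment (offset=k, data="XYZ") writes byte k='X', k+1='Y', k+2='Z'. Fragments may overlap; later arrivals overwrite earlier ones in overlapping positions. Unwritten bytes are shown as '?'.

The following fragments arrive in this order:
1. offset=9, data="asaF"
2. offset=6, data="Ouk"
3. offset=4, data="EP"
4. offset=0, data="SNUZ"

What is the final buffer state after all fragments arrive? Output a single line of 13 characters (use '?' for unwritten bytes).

Fragment 1: offset=9 data="asaF" -> buffer=?????????asaF
Fragment 2: offset=6 data="Ouk" -> buffer=??????OukasaF
Fragment 3: offset=4 data="EP" -> buffer=????EPOukasaF
Fragment 4: offset=0 data="SNUZ" -> buffer=SNUZEPOukasaF

Answer: SNUZEPOukasaF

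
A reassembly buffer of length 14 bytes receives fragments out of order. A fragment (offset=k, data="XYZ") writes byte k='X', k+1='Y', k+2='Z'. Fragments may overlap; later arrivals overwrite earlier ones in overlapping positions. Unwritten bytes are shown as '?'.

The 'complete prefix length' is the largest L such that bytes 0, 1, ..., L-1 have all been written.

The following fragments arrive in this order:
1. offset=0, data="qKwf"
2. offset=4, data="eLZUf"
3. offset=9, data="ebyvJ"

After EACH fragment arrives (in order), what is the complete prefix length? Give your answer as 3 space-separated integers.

Fragment 1: offset=0 data="qKwf" -> buffer=qKwf?????????? -> prefix_len=4
Fragment 2: offset=4 data="eLZUf" -> buffer=qKwfeLZUf????? -> prefix_len=9
Fragment 3: offset=9 data="ebyvJ" -> buffer=qKwfeLZUfebyvJ -> prefix_len=14

Answer: 4 9 14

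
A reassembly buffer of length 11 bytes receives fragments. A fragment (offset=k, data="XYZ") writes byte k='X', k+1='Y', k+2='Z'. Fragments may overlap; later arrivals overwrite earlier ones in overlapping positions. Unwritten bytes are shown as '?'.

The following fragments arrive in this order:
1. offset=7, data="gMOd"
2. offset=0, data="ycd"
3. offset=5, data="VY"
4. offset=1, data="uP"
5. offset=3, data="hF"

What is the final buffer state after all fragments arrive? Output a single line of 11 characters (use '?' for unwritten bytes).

Fragment 1: offset=7 data="gMOd" -> buffer=???????gMOd
Fragment 2: offset=0 data="ycd" -> buffer=ycd????gMOd
Fragment 3: offset=5 data="VY" -> buffer=ycd??VYgMOd
Fragment 4: offset=1 data="uP" -> buffer=yuP??VYgMOd
Fragment 5: offset=3 data="hF" -> buffer=yuPhFVYgMOd

Answer: yuPhFVYgMOd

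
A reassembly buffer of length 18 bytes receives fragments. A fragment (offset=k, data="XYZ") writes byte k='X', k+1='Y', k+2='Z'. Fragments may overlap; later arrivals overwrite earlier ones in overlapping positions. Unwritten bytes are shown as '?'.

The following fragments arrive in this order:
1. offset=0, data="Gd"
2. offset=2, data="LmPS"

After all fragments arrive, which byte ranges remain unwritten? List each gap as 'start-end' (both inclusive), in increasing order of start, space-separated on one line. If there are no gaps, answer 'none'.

Answer: 6-17

Derivation:
Fragment 1: offset=0 len=2
Fragment 2: offset=2 len=4
Gaps: 6-17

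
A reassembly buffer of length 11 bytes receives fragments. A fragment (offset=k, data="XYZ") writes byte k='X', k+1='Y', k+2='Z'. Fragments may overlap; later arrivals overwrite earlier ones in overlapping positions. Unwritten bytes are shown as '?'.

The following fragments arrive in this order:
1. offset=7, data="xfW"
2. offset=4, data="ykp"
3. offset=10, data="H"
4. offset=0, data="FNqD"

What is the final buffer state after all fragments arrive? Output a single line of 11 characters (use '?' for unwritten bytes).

Fragment 1: offset=7 data="xfW" -> buffer=???????xfW?
Fragment 2: offset=4 data="ykp" -> buffer=????ykpxfW?
Fragment 3: offset=10 data="H" -> buffer=????ykpxfWH
Fragment 4: offset=0 data="FNqD" -> buffer=FNqDykpxfWH

Answer: FNqDykpxfWH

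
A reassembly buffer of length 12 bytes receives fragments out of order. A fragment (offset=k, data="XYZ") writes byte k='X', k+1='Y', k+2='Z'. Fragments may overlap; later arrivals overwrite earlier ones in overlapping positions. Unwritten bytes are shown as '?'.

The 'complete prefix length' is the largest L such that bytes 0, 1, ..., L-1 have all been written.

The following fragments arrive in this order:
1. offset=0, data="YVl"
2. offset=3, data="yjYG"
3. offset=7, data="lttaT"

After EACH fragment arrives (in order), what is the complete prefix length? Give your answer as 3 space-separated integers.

Fragment 1: offset=0 data="YVl" -> buffer=YVl????????? -> prefix_len=3
Fragment 2: offset=3 data="yjYG" -> buffer=YVlyjYG????? -> prefix_len=7
Fragment 3: offset=7 data="lttaT" -> buffer=YVlyjYGlttaT -> prefix_len=12

Answer: 3 7 12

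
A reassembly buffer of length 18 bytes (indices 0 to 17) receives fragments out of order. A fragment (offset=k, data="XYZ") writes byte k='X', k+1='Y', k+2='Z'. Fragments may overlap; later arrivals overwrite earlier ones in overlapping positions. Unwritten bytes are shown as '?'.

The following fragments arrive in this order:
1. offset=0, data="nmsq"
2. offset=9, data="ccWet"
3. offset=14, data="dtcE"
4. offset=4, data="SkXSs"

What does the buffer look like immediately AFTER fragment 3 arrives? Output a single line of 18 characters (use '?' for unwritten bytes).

Fragment 1: offset=0 data="nmsq" -> buffer=nmsq??????????????
Fragment 2: offset=9 data="ccWet" -> buffer=nmsq?????ccWet????
Fragment 3: offset=14 data="dtcE" -> buffer=nmsq?????ccWetdtcE

Answer: nmsq?????ccWetdtcE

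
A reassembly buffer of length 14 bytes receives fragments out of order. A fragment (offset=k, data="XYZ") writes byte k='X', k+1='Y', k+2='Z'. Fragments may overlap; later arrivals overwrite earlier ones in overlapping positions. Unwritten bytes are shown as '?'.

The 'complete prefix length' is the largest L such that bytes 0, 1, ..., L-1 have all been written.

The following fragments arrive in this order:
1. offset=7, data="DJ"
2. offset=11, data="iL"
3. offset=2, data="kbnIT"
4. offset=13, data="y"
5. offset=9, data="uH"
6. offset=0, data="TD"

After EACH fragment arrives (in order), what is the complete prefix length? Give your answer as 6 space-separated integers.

Answer: 0 0 0 0 0 14

Derivation:
Fragment 1: offset=7 data="DJ" -> buffer=???????DJ????? -> prefix_len=0
Fragment 2: offset=11 data="iL" -> buffer=???????DJ??iL? -> prefix_len=0
Fragment 3: offset=2 data="kbnIT" -> buffer=??kbnITDJ??iL? -> prefix_len=0
Fragment 4: offset=13 data="y" -> buffer=??kbnITDJ??iLy -> prefix_len=0
Fragment 5: offset=9 data="uH" -> buffer=??kbnITDJuHiLy -> prefix_len=0
Fragment 6: offset=0 data="TD" -> buffer=TDkbnITDJuHiLy -> prefix_len=14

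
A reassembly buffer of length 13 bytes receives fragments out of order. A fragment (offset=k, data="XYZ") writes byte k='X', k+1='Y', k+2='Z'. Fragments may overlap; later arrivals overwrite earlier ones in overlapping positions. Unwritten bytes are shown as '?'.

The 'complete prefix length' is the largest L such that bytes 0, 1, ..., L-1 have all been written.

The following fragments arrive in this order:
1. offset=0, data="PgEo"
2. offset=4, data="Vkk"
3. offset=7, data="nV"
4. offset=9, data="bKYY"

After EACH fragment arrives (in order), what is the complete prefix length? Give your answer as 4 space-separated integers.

Fragment 1: offset=0 data="PgEo" -> buffer=PgEo????????? -> prefix_len=4
Fragment 2: offset=4 data="Vkk" -> buffer=PgEoVkk?????? -> prefix_len=7
Fragment 3: offset=7 data="nV" -> buffer=PgEoVkknV???? -> prefix_len=9
Fragment 4: offset=9 data="bKYY" -> buffer=PgEoVkknVbKYY -> prefix_len=13

Answer: 4 7 9 13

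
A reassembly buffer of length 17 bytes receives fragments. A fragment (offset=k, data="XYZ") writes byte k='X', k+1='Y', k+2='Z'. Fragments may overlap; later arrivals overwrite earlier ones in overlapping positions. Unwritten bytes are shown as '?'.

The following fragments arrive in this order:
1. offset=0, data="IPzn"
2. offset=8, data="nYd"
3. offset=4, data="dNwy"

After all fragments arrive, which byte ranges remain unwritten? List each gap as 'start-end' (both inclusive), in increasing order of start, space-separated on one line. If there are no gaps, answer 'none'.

Answer: 11-16

Derivation:
Fragment 1: offset=0 len=4
Fragment 2: offset=8 len=3
Fragment 3: offset=4 len=4
Gaps: 11-16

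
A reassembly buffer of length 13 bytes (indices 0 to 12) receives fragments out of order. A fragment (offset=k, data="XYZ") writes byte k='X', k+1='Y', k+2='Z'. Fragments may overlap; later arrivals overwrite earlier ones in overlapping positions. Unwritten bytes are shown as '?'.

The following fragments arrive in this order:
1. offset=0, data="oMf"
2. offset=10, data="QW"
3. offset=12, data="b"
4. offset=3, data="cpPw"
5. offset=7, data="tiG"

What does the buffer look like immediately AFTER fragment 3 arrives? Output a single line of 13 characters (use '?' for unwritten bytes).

Fragment 1: offset=0 data="oMf" -> buffer=oMf??????????
Fragment 2: offset=10 data="QW" -> buffer=oMf???????QW?
Fragment 3: offset=12 data="b" -> buffer=oMf???????QWb

Answer: oMf???????QWb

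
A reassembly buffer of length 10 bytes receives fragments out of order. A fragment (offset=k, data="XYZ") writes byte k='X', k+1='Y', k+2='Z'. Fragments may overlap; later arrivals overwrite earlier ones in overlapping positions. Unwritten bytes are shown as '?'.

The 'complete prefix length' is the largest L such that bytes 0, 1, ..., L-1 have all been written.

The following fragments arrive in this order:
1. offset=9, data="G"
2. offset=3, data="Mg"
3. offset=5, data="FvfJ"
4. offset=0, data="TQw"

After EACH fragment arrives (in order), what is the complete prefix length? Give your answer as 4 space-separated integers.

Answer: 0 0 0 10

Derivation:
Fragment 1: offset=9 data="G" -> buffer=?????????G -> prefix_len=0
Fragment 2: offset=3 data="Mg" -> buffer=???Mg????G -> prefix_len=0
Fragment 3: offset=5 data="FvfJ" -> buffer=???MgFvfJG -> prefix_len=0
Fragment 4: offset=0 data="TQw" -> buffer=TQwMgFvfJG -> prefix_len=10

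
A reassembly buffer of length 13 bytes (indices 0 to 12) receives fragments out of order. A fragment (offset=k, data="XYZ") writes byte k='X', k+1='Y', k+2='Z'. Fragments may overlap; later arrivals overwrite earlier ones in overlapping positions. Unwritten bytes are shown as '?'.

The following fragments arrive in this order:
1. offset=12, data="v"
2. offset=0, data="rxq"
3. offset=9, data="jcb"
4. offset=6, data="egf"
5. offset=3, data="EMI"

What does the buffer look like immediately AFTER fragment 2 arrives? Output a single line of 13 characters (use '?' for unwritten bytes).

Answer: rxq?????????v

Derivation:
Fragment 1: offset=12 data="v" -> buffer=????????????v
Fragment 2: offset=0 data="rxq" -> buffer=rxq?????????v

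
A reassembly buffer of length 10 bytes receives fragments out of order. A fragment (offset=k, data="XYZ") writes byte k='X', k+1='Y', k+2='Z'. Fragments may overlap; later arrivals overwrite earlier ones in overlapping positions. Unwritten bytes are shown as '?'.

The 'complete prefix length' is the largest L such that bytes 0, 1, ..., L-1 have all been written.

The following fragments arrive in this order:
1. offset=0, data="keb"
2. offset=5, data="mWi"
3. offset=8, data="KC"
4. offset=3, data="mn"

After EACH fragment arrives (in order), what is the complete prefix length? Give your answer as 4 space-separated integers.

Answer: 3 3 3 10

Derivation:
Fragment 1: offset=0 data="keb" -> buffer=keb??????? -> prefix_len=3
Fragment 2: offset=5 data="mWi" -> buffer=keb??mWi?? -> prefix_len=3
Fragment 3: offset=8 data="KC" -> buffer=keb??mWiKC -> prefix_len=3
Fragment 4: offset=3 data="mn" -> buffer=kebmnmWiKC -> prefix_len=10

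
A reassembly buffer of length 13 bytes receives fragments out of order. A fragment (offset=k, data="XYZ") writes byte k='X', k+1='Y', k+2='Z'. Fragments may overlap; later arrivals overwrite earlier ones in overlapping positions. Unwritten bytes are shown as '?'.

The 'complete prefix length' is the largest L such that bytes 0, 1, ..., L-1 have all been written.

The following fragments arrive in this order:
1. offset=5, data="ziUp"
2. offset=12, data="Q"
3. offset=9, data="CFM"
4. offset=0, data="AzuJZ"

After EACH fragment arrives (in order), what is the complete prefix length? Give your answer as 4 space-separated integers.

Fragment 1: offset=5 data="ziUp" -> buffer=?????ziUp???? -> prefix_len=0
Fragment 2: offset=12 data="Q" -> buffer=?????ziUp???Q -> prefix_len=0
Fragment 3: offset=9 data="CFM" -> buffer=?????ziUpCFMQ -> prefix_len=0
Fragment 4: offset=0 data="AzuJZ" -> buffer=AzuJZziUpCFMQ -> prefix_len=13

Answer: 0 0 0 13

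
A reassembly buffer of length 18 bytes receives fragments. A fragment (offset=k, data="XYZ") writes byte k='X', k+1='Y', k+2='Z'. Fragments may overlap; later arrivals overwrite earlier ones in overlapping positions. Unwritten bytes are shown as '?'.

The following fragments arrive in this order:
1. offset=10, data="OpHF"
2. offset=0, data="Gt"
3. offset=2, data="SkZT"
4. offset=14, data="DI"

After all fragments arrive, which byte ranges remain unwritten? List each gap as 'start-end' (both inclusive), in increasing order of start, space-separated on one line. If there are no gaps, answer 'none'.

Fragment 1: offset=10 len=4
Fragment 2: offset=0 len=2
Fragment 3: offset=2 len=4
Fragment 4: offset=14 len=2
Gaps: 6-9 16-17

Answer: 6-9 16-17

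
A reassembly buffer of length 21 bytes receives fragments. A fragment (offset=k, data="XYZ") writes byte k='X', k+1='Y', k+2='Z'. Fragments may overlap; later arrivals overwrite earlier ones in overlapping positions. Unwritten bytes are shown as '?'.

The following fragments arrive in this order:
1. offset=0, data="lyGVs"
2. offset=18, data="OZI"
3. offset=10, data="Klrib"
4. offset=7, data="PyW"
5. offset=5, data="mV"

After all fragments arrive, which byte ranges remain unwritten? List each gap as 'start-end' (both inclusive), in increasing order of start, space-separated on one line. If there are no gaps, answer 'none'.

Answer: 15-17

Derivation:
Fragment 1: offset=0 len=5
Fragment 2: offset=18 len=3
Fragment 3: offset=10 len=5
Fragment 4: offset=7 len=3
Fragment 5: offset=5 len=2
Gaps: 15-17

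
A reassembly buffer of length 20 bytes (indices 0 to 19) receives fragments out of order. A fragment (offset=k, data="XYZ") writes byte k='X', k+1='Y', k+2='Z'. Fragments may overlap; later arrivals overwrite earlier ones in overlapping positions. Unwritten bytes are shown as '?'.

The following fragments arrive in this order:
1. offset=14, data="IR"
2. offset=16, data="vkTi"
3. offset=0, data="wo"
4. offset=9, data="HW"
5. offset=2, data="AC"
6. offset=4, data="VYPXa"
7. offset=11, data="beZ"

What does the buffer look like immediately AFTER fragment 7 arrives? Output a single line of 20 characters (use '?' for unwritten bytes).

Answer: woACVYPXaHWbeZIRvkTi

Derivation:
Fragment 1: offset=14 data="IR" -> buffer=??????????????IR????
Fragment 2: offset=16 data="vkTi" -> buffer=??????????????IRvkTi
Fragment 3: offset=0 data="wo" -> buffer=wo????????????IRvkTi
Fragment 4: offset=9 data="HW" -> buffer=wo???????HW???IRvkTi
Fragment 5: offset=2 data="AC" -> buffer=woAC?????HW???IRvkTi
Fragment 6: offset=4 data="VYPXa" -> buffer=woACVYPXaHW???IRvkTi
Fragment 7: offset=11 data="beZ" -> buffer=woACVYPXaHWbeZIRvkTi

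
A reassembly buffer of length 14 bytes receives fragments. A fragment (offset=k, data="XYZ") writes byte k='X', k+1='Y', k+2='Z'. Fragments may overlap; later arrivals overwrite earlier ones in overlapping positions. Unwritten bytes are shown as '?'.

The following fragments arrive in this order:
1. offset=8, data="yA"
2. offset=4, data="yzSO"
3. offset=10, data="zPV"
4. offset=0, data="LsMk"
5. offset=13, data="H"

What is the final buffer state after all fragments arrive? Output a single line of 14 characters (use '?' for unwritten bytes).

Fragment 1: offset=8 data="yA" -> buffer=????????yA????
Fragment 2: offset=4 data="yzSO" -> buffer=????yzSOyA????
Fragment 3: offset=10 data="zPV" -> buffer=????yzSOyAzPV?
Fragment 4: offset=0 data="LsMk" -> buffer=LsMkyzSOyAzPV?
Fragment 5: offset=13 data="H" -> buffer=LsMkyzSOyAzPVH

Answer: LsMkyzSOyAzPVH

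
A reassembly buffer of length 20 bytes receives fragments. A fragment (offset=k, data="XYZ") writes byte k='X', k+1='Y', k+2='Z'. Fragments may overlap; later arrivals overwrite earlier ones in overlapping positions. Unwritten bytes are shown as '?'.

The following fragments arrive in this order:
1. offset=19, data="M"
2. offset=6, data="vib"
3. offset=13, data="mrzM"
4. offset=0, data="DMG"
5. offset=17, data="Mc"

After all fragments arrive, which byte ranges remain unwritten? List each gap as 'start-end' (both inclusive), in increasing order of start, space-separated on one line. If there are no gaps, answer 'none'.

Answer: 3-5 9-12

Derivation:
Fragment 1: offset=19 len=1
Fragment 2: offset=6 len=3
Fragment 3: offset=13 len=4
Fragment 4: offset=0 len=3
Fragment 5: offset=17 len=2
Gaps: 3-5 9-12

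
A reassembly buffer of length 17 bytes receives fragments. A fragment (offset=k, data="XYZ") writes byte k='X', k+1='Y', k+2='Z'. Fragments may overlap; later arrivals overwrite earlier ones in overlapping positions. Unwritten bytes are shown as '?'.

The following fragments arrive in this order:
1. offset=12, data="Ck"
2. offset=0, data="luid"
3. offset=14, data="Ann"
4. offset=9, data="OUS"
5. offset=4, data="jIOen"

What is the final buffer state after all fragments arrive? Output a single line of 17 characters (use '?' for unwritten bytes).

Answer: luidjIOenOUSCkAnn

Derivation:
Fragment 1: offset=12 data="Ck" -> buffer=????????????Ck???
Fragment 2: offset=0 data="luid" -> buffer=luid????????Ck???
Fragment 3: offset=14 data="Ann" -> buffer=luid????????CkAnn
Fragment 4: offset=9 data="OUS" -> buffer=luid?????OUSCkAnn
Fragment 5: offset=4 data="jIOen" -> buffer=luidjIOenOUSCkAnn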